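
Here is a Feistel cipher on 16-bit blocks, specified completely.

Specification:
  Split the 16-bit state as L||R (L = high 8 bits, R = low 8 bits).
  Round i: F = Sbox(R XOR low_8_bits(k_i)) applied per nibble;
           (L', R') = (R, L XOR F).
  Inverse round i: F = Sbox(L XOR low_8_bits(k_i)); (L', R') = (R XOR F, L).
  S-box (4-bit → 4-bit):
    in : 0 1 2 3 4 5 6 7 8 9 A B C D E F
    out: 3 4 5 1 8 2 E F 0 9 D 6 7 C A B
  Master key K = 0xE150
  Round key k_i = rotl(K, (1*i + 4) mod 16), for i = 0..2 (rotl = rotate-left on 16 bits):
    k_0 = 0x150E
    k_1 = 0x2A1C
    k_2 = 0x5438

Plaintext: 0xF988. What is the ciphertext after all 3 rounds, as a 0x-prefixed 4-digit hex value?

0x2EB9

s_0 = plaintext = 0xF988
s_1 = Round(s_0, k_0) = 0x88F7
s_2 = Round(s_1, k_1) = 0xF72E
s_3 = Round(s_2, k_2) = 0x2EB9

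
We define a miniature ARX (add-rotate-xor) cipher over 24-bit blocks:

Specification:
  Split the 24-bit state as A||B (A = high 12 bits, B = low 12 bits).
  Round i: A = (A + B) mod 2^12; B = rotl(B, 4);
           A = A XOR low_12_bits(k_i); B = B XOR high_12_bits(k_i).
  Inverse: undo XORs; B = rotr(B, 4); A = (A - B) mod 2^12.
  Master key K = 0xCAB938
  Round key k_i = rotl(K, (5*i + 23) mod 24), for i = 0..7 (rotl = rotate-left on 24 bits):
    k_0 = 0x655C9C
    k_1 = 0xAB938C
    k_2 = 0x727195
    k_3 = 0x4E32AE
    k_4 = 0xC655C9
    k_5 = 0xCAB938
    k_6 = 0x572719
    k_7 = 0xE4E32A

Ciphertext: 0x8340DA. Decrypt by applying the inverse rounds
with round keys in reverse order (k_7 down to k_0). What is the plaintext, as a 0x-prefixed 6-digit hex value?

0x65DB78

s_0 = ciphertext = 0x8340DA
s_1 = InvRound(s_0, k_7) = 0x6354E9
s_2 = InvRound(s_1, k_6) = 0x613B19
s_3 = InvRound(s_2, k_5) = 0xCB027B
s_4 = InvRound(s_3, k_4) = 0xA98EE1
s_5 = InvRound(s_4, k_3) = 0x5962A0
s_6 = InvRound(s_5, k_2) = 0xCAB758
s_7 = InvRound(s_6, k_1) = 0xD491DE
s_8 = InvRound(s_7, k_0) = 0x65DB78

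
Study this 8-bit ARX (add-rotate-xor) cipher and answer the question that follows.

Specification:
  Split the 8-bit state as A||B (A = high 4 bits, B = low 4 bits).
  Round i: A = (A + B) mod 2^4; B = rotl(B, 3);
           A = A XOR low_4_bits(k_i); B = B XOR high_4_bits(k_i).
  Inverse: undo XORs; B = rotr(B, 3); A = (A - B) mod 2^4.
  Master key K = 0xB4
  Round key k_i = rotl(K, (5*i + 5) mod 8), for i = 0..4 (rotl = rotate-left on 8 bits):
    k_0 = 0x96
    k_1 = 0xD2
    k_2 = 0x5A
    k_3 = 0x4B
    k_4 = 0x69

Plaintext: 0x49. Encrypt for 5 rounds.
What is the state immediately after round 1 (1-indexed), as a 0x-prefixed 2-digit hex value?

s_0 = plaintext = 0x49
s_1 = Round(s_0, k_0) = 0xB5
s_2 = Round(s_1, k_1) = 0x27
s_3 = Round(s_2, k_2) = 0x3E
s_4 = Round(s_3, k_3) = 0xA3
s_5 = Round(s_4, k_4) = 0x4F

0xB5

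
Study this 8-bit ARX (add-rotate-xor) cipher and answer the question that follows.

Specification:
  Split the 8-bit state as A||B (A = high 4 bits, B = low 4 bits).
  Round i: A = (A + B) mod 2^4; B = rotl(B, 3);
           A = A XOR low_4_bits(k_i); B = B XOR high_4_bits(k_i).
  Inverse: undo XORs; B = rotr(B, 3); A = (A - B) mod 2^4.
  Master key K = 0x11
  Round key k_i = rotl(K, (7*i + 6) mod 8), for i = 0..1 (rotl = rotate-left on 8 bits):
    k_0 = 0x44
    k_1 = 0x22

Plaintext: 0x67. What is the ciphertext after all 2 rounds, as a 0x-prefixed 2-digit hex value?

0xAD

s_0 = plaintext = 0x67
s_1 = Round(s_0, k_0) = 0x9F
s_2 = Round(s_1, k_1) = 0xAD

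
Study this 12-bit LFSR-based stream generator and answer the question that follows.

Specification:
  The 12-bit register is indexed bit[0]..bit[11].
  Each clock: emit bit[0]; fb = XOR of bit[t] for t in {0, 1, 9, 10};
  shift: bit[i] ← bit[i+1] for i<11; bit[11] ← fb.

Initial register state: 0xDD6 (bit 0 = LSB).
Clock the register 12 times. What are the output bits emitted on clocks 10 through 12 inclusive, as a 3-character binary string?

011

reg_0 = 0xDD6
clock 1: out=0, reg = 0x6EB
clock 2: out=1, reg = 0x375
clock 3: out=1, reg = 0x1BA
clock 4: out=0, reg = 0x8DD
clock 5: out=1, reg = 0xC6E
clock 6: out=0, reg = 0x637
clock 7: out=1, reg = 0x31B
clock 8: out=1, reg = 0x98D
clock 9: out=1, reg = 0xCC6
clock 10: out=0, reg = 0x663
clock 11: out=1, reg = 0x331
clock 12: out=1, reg = 0x198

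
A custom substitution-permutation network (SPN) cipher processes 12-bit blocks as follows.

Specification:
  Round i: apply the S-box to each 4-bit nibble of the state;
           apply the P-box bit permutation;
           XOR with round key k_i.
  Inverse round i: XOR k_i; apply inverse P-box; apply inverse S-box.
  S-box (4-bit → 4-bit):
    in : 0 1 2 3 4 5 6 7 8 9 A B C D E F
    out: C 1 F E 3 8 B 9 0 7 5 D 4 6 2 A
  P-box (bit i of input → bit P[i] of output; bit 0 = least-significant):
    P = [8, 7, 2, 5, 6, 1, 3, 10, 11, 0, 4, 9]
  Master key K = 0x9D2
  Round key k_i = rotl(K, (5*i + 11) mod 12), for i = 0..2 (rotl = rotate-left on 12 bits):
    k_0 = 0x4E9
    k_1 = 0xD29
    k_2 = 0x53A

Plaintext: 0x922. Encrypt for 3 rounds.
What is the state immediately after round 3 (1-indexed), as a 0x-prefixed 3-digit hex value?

0xD31

s_0 = plaintext = 0x922
s_1 = Round(s_0, k_0) = 0x916
s_2 = Round(s_1, k_1) = 0x4D8
s_3 = Round(s_2, k_2) = 0xD31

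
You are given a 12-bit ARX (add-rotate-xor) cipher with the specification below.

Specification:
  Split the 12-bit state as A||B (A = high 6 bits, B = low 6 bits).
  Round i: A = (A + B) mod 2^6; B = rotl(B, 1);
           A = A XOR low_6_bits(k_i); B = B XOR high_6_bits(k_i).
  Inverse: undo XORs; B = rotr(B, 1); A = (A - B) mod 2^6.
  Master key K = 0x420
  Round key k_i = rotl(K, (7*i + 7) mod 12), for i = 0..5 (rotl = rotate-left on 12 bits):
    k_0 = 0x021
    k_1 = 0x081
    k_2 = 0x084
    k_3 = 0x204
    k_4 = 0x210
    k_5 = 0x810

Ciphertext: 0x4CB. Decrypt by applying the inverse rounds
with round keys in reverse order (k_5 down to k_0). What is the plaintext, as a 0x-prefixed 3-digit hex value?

0xF6B

s_0 = ciphertext = 0x4CB
s_1 = InvRound(s_0, k_5) = 0x3B5
s_2 = InvRound(s_1, k_4) = 0x83E
s_3 = InvRound(s_2, k_3) = 0x25B
s_4 = InvRound(s_3, k_2) = 0x86C
s_5 = InvRound(s_4, k_1) = 0x257
s_6 = InvRound(s_5, k_0) = 0xF6B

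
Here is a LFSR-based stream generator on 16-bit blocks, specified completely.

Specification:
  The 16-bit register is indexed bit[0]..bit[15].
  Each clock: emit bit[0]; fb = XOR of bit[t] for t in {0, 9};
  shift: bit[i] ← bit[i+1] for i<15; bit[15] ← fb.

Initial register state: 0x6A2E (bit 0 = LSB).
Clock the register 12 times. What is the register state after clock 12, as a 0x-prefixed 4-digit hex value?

0x79B6

reg_0 = 0x6A2E
clock 1: out=0, reg = 0xB517
clock 2: out=1, reg = 0xDA8B
clock 3: out=1, reg = 0x6D45
clock 4: out=1, reg = 0xB6A2
clock 5: out=0, reg = 0xDB51
clock 6: out=1, reg = 0x6DA8
clock 7: out=0, reg = 0x36D4
clock 8: out=0, reg = 0x9B6A
clock 9: out=0, reg = 0xCDB5
clock 10: out=1, reg = 0xE6DA
clock 11: out=0, reg = 0xF36D
clock 12: out=1, reg = 0x79B6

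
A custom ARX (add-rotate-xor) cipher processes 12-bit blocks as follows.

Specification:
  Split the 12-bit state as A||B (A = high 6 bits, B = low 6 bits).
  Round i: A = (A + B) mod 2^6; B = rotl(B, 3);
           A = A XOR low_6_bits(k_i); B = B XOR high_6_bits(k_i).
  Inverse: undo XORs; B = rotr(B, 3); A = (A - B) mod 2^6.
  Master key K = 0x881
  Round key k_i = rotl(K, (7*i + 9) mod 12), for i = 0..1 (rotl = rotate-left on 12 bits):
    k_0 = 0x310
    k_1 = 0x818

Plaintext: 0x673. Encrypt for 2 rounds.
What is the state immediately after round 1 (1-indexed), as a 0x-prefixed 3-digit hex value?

0x712

s_0 = plaintext = 0x673
s_1 = Round(s_0, k_0) = 0x712
s_2 = Round(s_1, k_1) = 0xDB2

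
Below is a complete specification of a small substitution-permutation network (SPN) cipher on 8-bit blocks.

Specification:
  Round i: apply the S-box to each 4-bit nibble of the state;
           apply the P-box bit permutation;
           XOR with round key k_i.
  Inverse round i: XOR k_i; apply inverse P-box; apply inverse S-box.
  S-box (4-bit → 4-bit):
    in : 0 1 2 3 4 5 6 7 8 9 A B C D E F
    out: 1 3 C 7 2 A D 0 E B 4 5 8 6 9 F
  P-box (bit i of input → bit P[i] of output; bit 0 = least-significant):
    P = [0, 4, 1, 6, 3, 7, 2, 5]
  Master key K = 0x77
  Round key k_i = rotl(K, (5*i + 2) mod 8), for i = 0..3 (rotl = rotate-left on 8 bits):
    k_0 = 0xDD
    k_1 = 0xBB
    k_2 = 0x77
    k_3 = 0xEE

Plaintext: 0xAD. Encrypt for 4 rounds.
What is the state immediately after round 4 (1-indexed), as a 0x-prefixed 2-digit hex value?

0x58

s_0 = plaintext = 0xAD
s_1 = Round(s_0, k_0) = 0xCB
s_2 = Round(s_1, k_1) = 0x98
s_3 = Round(s_2, k_2) = 0x8D
s_4 = Round(s_3, k_3) = 0x58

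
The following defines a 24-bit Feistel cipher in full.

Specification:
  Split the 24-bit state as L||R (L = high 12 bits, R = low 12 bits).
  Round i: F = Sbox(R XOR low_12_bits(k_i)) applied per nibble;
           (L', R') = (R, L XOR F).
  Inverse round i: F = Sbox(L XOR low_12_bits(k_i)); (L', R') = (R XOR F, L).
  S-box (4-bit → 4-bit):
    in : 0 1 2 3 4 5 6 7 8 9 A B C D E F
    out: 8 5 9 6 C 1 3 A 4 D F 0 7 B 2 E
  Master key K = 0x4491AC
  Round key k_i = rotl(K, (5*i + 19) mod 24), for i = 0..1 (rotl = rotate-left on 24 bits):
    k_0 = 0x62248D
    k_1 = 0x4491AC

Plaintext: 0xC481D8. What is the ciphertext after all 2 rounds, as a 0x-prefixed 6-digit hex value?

0xD59639

s_0 = plaintext = 0xC481D8
s_1 = Round(s_0, k_0) = 0x1D8D59
s_2 = Round(s_1, k_1) = 0xD59639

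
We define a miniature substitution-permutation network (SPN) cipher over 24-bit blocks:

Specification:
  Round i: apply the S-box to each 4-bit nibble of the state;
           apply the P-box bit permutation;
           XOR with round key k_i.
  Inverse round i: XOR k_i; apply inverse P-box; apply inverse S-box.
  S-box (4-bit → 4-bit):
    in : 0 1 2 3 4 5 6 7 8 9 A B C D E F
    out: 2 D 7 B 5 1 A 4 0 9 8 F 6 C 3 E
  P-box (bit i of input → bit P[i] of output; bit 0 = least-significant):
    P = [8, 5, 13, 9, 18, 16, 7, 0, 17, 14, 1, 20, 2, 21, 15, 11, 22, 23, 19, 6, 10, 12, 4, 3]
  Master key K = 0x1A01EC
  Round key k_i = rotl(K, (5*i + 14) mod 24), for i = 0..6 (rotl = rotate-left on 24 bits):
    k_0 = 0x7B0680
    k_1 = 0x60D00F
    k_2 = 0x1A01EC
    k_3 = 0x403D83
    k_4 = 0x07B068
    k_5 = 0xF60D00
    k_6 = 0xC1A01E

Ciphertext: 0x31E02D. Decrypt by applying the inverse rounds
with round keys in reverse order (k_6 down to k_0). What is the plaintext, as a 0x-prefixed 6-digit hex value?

s_0 = ciphertext = 0x31E02D
s_1 = InvRound(s_0, k_6) = 0x7E0FA0
s_2 = InvRound(s_1, k_5) = 0x8C8876
s_3 = InvRound(s_2, k_4) = 0xFC9407
s_4 = InvRound(s_3, k_3) = 0x8CBA44
s_5 = InvRound(s_4, k_2) = 0x60D94B
s_6 = InvRound(s_5, k_1) = 0x8A9885
s_7 = InvRound(s_6, k_0) = 0xEEBA6A

0xEEBA6A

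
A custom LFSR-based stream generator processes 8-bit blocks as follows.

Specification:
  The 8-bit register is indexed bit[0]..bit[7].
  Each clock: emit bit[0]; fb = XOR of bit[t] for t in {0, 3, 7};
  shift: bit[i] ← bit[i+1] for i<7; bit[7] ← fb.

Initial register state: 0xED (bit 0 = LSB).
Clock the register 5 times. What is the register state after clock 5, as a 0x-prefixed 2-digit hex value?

reg_0 = 0xED
clock 1: out=1, reg = 0xF6
clock 2: out=0, reg = 0xFB
clock 3: out=1, reg = 0xFD
clock 4: out=1, reg = 0xFE
clock 5: out=0, reg = 0x7F

0x7F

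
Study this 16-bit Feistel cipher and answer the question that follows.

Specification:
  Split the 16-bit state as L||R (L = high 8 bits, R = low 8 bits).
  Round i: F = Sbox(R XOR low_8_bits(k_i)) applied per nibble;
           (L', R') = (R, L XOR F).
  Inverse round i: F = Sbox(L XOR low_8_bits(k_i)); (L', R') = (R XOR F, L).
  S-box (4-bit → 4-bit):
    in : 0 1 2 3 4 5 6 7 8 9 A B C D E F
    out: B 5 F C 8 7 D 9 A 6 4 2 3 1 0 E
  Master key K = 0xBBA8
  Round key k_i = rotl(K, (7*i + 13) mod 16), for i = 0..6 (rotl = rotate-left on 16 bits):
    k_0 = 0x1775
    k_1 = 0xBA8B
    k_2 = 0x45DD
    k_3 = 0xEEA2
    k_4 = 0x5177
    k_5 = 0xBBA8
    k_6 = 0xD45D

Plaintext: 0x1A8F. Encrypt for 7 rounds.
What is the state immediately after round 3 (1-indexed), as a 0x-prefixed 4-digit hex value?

s_0 = plaintext = 0x1A8F
s_1 = Round(s_0, k_0) = 0x8FFE
s_2 = Round(s_1, k_1) = 0xFE18
s_3 = Round(s_2, k_2) = 0x18C9
s_4 = Round(s_3, k_3) = 0xC9CA
s_5 = Round(s_4, k_4) = 0xCAE8
s_6 = Round(s_5, k_5) = 0xE841
s_7 = Round(s_6, k_6) = 0x41BB

0x18C9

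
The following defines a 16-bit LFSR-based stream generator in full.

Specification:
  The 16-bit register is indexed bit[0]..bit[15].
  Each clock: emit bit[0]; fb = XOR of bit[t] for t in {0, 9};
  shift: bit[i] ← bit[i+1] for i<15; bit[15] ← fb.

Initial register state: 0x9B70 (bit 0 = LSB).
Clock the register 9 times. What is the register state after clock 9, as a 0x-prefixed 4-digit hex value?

reg_0 = 0x9B70
clock 1: out=0, reg = 0xCDB8
clock 2: out=0, reg = 0x66DC
clock 3: out=0, reg = 0xB36E
clock 4: out=0, reg = 0xD9B7
clock 5: out=1, reg = 0xECDB
clock 6: out=1, reg = 0xF66D
clock 7: out=1, reg = 0x7B36
clock 8: out=0, reg = 0xBD9B
clock 9: out=1, reg = 0xDECD

0xDECD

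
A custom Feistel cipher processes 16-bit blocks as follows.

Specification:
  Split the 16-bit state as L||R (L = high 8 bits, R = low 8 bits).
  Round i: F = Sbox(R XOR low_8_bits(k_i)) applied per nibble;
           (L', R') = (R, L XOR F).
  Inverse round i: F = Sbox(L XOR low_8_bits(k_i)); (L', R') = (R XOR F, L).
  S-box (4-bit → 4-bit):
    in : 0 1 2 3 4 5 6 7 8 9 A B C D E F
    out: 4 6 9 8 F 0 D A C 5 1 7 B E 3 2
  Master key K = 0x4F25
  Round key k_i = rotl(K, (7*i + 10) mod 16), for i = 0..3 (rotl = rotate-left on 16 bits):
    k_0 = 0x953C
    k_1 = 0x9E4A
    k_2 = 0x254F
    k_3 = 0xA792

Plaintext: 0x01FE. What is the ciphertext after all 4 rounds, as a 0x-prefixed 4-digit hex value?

0xE47A

s_0 = plaintext = 0x01FE
s_1 = Round(s_0, k_0) = 0xFEB8
s_2 = Round(s_1, k_1) = 0xB8D7
s_3 = Round(s_2, k_2) = 0xD7E4
s_4 = Round(s_3, k_3) = 0xE47A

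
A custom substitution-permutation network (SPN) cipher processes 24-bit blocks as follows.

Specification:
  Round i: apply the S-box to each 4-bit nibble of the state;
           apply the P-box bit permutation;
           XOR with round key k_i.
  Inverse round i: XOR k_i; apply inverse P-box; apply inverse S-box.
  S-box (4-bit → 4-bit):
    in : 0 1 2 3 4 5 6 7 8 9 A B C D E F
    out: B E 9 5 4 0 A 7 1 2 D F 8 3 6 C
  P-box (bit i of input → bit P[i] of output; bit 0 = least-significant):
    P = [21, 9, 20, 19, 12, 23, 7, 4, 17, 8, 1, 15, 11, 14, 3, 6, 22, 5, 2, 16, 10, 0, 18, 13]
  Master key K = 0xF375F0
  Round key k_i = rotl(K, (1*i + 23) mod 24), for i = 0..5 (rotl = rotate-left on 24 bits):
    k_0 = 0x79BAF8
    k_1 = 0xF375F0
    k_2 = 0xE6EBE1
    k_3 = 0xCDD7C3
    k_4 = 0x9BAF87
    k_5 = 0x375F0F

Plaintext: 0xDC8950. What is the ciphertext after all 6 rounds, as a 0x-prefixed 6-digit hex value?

0xCDB6ED

s_0 = plaintext = 0xDC8950
s_1 = Round(s_0, k_0) = 0x50B5F9
s_2 = Round(s_1, k_1) = 0xB23F08
s_3 = Round(s_2, k_2) = 0x0357FA
s_4 = Round(s_3, k_3) = 0xB7F254
s_5 = Round(s_4, k_4) = 0xCD0BEA
s_6 = Round(s_5, k_5) = 0xCDB6ED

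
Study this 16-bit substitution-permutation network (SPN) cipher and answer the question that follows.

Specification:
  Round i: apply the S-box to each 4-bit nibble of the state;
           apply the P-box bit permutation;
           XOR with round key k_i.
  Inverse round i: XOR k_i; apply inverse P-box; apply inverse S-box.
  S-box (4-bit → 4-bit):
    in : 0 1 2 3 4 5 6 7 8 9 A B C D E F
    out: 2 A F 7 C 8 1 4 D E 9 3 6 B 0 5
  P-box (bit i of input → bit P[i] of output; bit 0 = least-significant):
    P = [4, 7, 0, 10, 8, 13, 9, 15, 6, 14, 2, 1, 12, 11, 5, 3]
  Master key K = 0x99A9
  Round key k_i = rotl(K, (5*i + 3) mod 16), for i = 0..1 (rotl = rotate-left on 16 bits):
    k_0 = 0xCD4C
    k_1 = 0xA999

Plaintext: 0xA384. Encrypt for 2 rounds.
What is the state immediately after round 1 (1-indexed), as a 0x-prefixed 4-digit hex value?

0x1A01

s_0 = plaintext = 0xA384
s_1 = Round(s_0, k_0) = 0x1A01
s_2 = Round(s_1, k_1) = 0x8553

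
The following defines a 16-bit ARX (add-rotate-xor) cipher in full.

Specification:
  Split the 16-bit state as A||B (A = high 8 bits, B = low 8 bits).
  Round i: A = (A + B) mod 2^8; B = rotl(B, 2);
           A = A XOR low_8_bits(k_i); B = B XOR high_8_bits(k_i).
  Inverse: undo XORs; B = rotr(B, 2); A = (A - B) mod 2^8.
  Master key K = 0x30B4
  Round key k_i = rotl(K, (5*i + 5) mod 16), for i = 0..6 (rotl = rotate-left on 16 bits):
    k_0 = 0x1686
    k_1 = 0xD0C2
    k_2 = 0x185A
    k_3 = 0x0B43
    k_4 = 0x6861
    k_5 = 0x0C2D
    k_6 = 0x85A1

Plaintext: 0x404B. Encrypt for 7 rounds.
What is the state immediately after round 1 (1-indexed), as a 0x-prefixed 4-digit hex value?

0x0D3B

s_0 = plaintext = 0x404B
s_1 = Round(s_0, k_0) = 0x0D3B
s_2 = Round(s_1, k_1) = 0x8A3C
s_3 = Round(s_2, k_2) = 0x9CE8
s_4 = Round(s_3, k_3) = 0xC7A8
s_5 = Round(s_4, k_4) = 0x0ECA
s_6 = Round(s_5, k_5) = 0xF527
s_7 = Round(s_6, k_6) = 0xBD19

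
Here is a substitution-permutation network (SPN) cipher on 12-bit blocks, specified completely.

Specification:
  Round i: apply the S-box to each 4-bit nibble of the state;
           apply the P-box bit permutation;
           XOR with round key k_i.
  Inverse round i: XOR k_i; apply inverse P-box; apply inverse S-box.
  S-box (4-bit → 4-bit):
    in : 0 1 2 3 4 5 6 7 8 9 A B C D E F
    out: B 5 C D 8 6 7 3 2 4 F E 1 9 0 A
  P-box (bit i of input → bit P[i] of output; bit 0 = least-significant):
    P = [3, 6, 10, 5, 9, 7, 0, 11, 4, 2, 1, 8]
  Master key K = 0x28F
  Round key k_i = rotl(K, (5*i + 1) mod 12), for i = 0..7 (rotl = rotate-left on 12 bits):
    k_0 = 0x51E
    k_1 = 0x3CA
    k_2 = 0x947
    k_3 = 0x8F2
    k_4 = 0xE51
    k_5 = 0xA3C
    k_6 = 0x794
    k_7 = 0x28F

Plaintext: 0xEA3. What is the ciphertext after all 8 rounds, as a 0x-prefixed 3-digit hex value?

0xBA2

s_0 = plaintext = 0xEA3
s_1 = Round(s_0, k_0) = 0xBB7
s_2 = Round(s_1, k_1) = 0xA05
s_3 = Round(s_2, k_2) = 0x691
s_4 = Round(s_3, k_3) = 0xCED
s_5 = Round(s_4, k_4) = 0xE69
s_6 = Round(s_5, k_5) = 0xCBD
s_7 = Round(s_6, k_6) = 0xF2D
s_8 = Round(s_7, k_7) = 0xBA2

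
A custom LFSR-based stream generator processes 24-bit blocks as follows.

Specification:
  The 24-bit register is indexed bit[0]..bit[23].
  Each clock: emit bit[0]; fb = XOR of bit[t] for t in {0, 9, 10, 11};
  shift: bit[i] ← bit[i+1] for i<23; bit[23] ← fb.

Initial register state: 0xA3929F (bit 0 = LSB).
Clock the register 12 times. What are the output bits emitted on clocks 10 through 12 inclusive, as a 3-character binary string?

reg_0 = 0xA3929F
clock 1: out=1, reg = 0x51C94F
clock 2: out=1, reg = 0x28E4A7
clock 3: out=1, reg = 0x147253
clock 4: out=1, reg = 0x0A3929
clock 5: out=1, reg = 0x051C94
clock 6: out=0, reg = 0x028E4A
clock 7: out=0, reg = 0x814725
clock 8: out=1, reg = 0xC0A392
clock 9: out=0, reg = 0xE051C9
clock 10: out=1, reg = 0xF028E4
clock 11: out=0, reg = 0xF81472
clock 12: out=0, reg = 0xFC0A39

100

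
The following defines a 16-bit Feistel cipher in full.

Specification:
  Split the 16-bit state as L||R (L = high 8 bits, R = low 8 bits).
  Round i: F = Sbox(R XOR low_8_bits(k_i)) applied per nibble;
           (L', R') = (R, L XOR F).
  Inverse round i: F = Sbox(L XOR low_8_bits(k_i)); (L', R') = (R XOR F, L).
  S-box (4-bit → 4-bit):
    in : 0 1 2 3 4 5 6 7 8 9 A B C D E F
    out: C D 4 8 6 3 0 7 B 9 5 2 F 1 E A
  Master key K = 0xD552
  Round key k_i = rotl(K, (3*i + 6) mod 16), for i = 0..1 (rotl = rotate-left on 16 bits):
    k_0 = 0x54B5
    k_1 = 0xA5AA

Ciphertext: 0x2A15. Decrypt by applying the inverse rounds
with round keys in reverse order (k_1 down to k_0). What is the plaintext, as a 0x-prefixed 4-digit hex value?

0xF5A9

s_0 = ciphertext = 0x2A15
s_1 = InvRound(s_0, k_1) = 0xA92A
s_2 = InvRound(s_1, k_0) = 0xF5A9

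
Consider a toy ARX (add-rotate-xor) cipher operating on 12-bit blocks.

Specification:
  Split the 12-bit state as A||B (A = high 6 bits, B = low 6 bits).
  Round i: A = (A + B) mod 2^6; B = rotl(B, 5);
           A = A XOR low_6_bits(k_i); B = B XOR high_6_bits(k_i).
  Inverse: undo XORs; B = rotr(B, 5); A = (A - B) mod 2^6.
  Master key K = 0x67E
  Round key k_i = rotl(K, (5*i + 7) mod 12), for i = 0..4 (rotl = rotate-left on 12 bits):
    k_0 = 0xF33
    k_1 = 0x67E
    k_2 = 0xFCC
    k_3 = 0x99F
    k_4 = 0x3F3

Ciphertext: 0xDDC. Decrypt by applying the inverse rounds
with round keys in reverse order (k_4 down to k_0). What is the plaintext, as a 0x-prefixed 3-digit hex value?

s_0 = ciphertext = 0xDDC
s_1 = InvRound(s_0, k_4) = 0x7A6
s_2 = InvRound(s_1, k_3) = 0x040
s_3 = InvRound(s_2, k_2) = 0x3BF
s_4 = InvRound(s_3, k_1) = 0x8CD
s_5 = InvRound(s_4, k_0) = 0xB63

0xB63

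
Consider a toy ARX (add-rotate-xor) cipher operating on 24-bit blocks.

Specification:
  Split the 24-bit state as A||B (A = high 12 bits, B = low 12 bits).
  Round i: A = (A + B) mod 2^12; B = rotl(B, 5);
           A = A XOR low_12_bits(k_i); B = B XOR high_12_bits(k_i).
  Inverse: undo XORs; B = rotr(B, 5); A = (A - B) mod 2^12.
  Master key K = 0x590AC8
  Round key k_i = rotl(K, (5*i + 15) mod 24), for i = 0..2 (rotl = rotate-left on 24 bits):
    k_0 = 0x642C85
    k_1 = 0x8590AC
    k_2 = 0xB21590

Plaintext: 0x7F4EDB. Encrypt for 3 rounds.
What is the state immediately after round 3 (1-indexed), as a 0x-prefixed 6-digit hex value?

s_0 = plaintext = 0x7F4EDB
s_1 = Round(s_0, k_0) = 0xA4AD3F
s_2 = Round(s_1, k_1) = 0x725FA3
s_3 = Round(s_2, k_2) = 0x358F5E

0x358F5E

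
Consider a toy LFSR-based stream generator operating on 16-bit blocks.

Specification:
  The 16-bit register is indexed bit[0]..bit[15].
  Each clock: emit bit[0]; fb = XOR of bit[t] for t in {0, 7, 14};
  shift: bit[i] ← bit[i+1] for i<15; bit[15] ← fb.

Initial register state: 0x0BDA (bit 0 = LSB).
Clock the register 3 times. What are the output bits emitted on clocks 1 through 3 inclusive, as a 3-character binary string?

010

reg_0 = 0x0BDA
clock 1: out=0, reg = 0x85ED
clock 2: out=1, reg = 0x42F6
clock 3: out=0, reg = 0x217B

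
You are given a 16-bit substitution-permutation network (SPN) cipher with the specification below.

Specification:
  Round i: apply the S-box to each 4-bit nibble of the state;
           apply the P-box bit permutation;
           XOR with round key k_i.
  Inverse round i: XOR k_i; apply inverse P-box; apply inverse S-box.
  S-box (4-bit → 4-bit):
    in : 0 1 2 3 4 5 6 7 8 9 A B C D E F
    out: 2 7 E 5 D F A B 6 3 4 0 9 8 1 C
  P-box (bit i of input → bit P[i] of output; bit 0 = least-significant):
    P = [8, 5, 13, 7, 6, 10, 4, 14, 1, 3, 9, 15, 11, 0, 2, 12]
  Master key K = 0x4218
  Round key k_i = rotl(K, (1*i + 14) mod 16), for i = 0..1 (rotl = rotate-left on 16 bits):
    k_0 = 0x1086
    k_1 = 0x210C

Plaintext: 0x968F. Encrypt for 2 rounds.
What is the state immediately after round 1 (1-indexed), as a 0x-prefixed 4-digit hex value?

s_0 = plaintext = 0x968F
s_1 = Round(s_0, k_0) = 0xBC1F
s_2 = Round(s_1, k_1) = 0x85DE

0xBC1F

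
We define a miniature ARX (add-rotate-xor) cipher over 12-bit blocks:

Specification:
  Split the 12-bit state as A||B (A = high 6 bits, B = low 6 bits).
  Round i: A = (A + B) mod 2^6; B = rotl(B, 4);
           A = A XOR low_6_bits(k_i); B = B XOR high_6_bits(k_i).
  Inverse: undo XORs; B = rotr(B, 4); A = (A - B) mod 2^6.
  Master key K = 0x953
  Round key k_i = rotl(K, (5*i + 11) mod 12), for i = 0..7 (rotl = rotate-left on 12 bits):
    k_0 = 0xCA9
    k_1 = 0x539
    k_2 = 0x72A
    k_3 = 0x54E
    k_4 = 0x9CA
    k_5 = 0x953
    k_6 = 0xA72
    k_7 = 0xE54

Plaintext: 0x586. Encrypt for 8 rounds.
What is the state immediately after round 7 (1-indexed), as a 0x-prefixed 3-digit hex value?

0xE3E

s_0 = plaintext = 0x586
s_1 = Round(s_0, k_0) = 0xD53
s_2 = Round(s_1, k_1) = 0xC60
s_3 = Round(s_2, k_2) = 0xED4
s_4 = Round(s_3, k_3) = 0x050
s_5 = Round(s_4, k_4) = 0x6E3
s_6 = Round(s_5, k_5) = 0xB5D
s_7 = Round(s_6, k_6) = 0xE3E
s_8 = Round(s_7, k_7) = 0x896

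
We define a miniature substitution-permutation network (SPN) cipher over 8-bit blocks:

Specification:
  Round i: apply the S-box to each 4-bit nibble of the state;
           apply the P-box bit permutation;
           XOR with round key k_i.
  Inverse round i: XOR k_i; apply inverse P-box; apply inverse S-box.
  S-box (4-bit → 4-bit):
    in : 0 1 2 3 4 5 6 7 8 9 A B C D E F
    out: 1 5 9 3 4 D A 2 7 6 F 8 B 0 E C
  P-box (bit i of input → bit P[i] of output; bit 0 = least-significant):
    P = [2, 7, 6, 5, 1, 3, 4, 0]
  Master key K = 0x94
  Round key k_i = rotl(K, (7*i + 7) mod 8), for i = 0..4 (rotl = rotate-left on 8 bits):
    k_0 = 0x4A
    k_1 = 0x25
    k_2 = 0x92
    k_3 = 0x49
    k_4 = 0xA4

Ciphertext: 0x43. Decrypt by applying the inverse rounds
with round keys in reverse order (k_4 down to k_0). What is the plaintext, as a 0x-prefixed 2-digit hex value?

0x2B

s_0 = ciphertext = 0x43
s_1 = InvRound(s_0, k_4) = 0x2A
s_2 = InvRound(s_1, k_3) = 0x2F
s_3 = InvRound(s_2, k_2) = 0xEC
s_4 = InvRound(s_3, k_1) = 0x69
s_5 = InvRound(s_4, k_0) = 0x2B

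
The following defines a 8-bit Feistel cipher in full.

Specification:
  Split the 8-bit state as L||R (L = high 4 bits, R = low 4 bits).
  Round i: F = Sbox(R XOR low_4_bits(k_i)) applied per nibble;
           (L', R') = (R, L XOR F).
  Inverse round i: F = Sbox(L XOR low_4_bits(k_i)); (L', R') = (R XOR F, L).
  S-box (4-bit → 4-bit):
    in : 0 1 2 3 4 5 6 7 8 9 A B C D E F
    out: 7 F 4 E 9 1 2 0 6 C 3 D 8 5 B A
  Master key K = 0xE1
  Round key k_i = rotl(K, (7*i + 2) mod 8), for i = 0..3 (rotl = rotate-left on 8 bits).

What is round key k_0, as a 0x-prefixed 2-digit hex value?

K = 0xE1
k_0 = rotl(K, (7*0+2) mod 8) = rotl(K, 2) = 0x87

0x87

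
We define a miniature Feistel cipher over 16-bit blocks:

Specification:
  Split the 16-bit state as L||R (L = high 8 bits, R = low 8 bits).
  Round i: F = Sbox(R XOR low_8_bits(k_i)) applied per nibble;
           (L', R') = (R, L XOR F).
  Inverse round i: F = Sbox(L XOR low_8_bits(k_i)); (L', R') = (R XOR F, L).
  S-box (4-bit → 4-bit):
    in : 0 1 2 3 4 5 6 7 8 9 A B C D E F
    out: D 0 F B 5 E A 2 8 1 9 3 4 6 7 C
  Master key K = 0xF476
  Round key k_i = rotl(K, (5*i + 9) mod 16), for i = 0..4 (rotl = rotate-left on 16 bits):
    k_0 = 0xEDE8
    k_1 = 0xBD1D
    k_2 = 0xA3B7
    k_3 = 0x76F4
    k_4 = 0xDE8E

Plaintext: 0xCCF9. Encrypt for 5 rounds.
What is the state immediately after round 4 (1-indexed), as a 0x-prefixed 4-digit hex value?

s_0 = plaintext = 0xCCF9
s_1 = Round(s_0, k_0) = 0xF9CC
s_2 = Round(s_1, k_1) = 0xCC99
s_3 = Round(s_2, k_2) = 0x993B
s_4 = Round(s_3, k_3) = 0x3BD5
s_5 = Round(s_4, k_4) = 0xD5D8

0x3BD5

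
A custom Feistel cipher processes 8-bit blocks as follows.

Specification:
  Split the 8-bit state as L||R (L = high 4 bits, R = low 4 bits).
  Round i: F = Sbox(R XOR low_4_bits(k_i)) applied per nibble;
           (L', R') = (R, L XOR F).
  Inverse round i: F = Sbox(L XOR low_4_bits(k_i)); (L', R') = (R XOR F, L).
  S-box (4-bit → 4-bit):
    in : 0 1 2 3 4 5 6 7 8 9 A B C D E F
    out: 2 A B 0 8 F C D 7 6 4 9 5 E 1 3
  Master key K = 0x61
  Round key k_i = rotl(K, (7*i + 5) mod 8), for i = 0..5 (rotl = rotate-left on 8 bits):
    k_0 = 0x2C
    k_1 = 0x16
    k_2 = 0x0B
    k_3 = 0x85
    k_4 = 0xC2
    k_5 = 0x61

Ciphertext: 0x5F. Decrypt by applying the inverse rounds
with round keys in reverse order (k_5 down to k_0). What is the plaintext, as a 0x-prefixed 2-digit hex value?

s_0 = ciphertext = 0x5F
s_1 = InvRound(s_0, k_5) = 0x75
s_2 = InvRound(s_1, k_4) = 0xA7
s_3 = InvRound(s_2, k_3) = 0x4A
s_4 = InvRound(s_3, k_2) = 0x94
s_5 = InvRound(s_4, k_1) = 0x79
s_6 = InvRound(s_5, k_0) = 0x07

0x07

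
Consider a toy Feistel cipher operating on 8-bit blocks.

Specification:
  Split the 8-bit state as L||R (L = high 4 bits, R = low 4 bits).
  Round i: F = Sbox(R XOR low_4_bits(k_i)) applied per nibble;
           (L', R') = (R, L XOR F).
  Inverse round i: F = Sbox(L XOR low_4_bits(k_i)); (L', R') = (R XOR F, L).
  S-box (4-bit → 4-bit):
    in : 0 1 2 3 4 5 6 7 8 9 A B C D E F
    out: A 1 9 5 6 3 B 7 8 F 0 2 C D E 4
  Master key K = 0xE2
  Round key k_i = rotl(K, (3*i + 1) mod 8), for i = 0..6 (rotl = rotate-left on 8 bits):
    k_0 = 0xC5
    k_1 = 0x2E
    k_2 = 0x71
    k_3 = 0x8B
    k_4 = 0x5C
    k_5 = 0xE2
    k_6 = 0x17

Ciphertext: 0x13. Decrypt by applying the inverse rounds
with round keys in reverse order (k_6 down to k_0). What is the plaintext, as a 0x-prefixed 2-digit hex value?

s_0 = ciphertext = 0x13
s_1 = InvRound(s_0, k_6) = 0x81
s_2 = InvRound(s_1, k_5) = 0x18
s_3 = InvRound(s_2, k_4) = 0x51
s_4 = InvRound(s_3, k_3) = 0xF5
s_5 = InvRound(s_4, k_2) = 0xBF
s_6 = InvRound(s_5, k_1) = 0xCB
s_7 = InvRound(s_6, k_0) = 0x4C

0x4C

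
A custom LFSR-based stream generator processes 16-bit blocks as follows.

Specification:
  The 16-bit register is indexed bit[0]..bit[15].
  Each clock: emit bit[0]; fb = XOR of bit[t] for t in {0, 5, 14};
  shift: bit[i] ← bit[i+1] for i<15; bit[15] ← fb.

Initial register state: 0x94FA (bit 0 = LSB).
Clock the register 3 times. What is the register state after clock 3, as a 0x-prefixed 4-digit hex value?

reg_0 = 0x94FA
clock 1: out=0, reg = 0xCA7D
clock 2: out=1, reg = 0xE53E
clock 3: out=0, reg = 0x729F

0x729F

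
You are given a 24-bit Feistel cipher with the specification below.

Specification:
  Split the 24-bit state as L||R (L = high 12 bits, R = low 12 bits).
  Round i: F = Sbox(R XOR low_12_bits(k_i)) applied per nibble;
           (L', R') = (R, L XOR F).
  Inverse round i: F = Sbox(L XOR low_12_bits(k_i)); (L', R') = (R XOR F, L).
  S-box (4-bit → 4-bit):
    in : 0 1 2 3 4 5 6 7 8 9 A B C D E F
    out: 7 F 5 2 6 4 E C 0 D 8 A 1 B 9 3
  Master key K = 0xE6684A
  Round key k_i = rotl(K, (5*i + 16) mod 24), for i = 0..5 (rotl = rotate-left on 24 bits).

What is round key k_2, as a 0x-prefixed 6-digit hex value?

K = 0xE6684A
k_0 = rotl(K, (5*0+16) mod 24) = rotl(K, 16) = 0x4AE668
k_1 = rotl(K, (5*1+16) mod 24) = rotl(K, 21) = 0x5CCD09
k_2 = rotl(K, (5*2+16) mod 24) = rotl(K, 2) = 0x99A12B

0x99A12B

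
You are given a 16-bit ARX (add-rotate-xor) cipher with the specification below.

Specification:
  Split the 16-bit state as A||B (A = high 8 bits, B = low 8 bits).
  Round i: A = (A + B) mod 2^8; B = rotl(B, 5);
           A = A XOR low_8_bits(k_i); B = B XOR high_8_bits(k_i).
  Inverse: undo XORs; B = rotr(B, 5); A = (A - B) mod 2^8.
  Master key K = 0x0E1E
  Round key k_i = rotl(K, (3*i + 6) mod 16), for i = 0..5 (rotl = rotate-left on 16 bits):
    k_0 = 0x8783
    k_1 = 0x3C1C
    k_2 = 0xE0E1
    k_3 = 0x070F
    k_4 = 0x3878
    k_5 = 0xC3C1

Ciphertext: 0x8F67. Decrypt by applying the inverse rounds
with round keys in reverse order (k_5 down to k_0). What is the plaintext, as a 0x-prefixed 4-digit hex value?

0x870C

s_0 = ciphertext = 0x8F67
s_1 = InvRound(s_0, k_5) = 0x2925
s_2 = InvRound(s_1, k_4) = 0x69E8
s_3 = InvRound(s_2, k_3) = 0xE77F
s_4 = InvRound(s_3, k_2) = 0x0AFC
s_5 = InvRound(s_4, k_1) = 0x1006
s_6 = InvRound(s_5, k_0) = 0x870C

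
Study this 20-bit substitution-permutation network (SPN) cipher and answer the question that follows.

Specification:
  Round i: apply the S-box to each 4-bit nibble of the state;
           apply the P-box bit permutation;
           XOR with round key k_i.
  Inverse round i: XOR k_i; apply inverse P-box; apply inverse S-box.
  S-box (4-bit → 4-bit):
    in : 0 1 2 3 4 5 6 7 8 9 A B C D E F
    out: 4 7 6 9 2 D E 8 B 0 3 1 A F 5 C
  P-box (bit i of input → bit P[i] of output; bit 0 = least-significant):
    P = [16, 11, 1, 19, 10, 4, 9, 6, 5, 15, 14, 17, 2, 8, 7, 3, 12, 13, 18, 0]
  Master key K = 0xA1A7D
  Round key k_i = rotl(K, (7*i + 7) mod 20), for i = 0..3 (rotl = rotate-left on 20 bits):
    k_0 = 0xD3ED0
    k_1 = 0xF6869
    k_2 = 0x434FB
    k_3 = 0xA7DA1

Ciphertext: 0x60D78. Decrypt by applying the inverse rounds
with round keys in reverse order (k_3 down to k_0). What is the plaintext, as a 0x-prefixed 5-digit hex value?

0xB259E

s_0 = ciphertext = 0x60D78
s_1 = InvRound(s_0, k_3) = 0xDF0C7
s_2 = InvRound(s_1, k_2) = 0x931A3
s_3 = InvRound(s_2, k_1) = 0xE6F72
s_4 = InvRound(s_3, k_0) = 0xB259E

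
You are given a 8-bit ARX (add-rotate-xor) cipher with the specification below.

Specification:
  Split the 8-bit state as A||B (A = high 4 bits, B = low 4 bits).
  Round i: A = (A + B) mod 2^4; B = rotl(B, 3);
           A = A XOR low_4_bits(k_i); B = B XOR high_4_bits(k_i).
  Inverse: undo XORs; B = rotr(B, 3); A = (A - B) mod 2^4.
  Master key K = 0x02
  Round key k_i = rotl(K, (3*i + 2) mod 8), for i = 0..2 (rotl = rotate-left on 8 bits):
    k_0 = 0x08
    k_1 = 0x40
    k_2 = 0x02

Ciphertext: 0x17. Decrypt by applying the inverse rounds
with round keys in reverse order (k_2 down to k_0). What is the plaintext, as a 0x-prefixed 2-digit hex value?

0xEA

s_0 = ciphertext = 0x17
s_1 = InvRound(s_0, k_2) = 0x5E
s_2 = InvRound(s_1, k_1) = 0x05
s_3 = InvRound(s_2, k_0) = 0xEA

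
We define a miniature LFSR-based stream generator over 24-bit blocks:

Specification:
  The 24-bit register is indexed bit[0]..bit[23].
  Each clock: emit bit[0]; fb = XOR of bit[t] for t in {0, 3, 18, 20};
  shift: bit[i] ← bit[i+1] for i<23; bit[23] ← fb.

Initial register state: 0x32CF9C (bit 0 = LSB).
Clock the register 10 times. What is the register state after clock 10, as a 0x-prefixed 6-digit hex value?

0x180CB3

reg_0 = 0x32CF9C
clock 1: out=0, reg = 0x1967CE
clock 2: out=0, reg = 0x0CB3E7
clock 3: out=1, reg = 0x0659F3
clock 4: out=1, reg = 0x032CF9
clock 5: out=1, reg = 0x01967C
clock 6: out=0, reg = 0x80CB3E
clock 7: out=0, reg = 0xC0659F
clock 8: out=1, reg = 0x6032CF
clock 9: out=1, reg = 0x301967
clock 10: out=1, reg = 0x180CB3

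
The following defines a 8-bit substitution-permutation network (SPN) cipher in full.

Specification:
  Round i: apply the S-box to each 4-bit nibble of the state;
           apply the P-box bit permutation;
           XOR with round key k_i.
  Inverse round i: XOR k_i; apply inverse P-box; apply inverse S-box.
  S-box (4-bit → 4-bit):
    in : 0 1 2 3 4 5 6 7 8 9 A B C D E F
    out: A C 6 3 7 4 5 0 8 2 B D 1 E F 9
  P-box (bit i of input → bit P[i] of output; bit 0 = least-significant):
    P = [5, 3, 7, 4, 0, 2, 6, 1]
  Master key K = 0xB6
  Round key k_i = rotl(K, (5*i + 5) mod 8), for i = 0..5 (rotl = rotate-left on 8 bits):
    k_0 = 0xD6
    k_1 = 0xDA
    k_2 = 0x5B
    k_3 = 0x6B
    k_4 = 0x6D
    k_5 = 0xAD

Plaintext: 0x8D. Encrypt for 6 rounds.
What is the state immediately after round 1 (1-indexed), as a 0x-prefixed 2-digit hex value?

s_0 = plaintext = 0x8D
s_1 = Round(s_0, k_0) = 0x4C
s_2 = Round(s_1, k_1) = 0xBF
s_3 = Round(s_2, k_2) = 0x28
s_4 = Round(s_3, k_3) = 0x3F
s_5 = Round(s_4, k_4) = 0x58
s_6 = Round(s_5, k_5) = 0xFD

0x4C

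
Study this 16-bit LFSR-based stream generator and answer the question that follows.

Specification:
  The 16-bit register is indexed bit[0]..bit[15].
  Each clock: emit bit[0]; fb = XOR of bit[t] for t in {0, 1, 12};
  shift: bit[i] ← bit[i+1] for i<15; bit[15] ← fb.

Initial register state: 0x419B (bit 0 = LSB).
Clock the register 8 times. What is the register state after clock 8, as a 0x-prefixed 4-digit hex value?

0x7241

reg_0 = 0x419B
clock 1: out=1, reg = 0x20CD
clock 2: out=1, reg = 0x9066
clock 3: out=0, reg = 0x4833
clock 4: out=1, reg = 0x2419
clock 5: out=1, reg = 0x920C
clock 6: out=0, reg = 0xC906
clock 7: out=0, reg = 0xE483
clock 8: out=1, reg = 0x7241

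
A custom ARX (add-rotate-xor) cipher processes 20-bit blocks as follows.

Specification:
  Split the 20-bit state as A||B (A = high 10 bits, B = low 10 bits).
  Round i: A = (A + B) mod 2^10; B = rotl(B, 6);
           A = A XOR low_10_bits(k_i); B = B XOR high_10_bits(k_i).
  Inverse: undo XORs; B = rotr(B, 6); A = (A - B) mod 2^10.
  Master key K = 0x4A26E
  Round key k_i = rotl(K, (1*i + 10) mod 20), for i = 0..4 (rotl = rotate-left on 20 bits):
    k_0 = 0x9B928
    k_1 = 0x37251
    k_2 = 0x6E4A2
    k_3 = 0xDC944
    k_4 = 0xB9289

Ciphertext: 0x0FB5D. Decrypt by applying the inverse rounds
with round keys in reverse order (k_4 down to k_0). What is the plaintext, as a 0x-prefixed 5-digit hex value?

0x4D935

s_0 = ciphertext = 0x0FB5D
s_1 = InvRound(s_0, k_4) = 0xC8796
s_2 = InvRound(s_1, k_3) = 0x08A43
s_3 = InvRound(s_2, k_2) = 0x347AF
s_4 = InvRound(s_3, k_1) = 0xD0F3D
s_5 = InvRound(s_4, k_0) = 0x4D935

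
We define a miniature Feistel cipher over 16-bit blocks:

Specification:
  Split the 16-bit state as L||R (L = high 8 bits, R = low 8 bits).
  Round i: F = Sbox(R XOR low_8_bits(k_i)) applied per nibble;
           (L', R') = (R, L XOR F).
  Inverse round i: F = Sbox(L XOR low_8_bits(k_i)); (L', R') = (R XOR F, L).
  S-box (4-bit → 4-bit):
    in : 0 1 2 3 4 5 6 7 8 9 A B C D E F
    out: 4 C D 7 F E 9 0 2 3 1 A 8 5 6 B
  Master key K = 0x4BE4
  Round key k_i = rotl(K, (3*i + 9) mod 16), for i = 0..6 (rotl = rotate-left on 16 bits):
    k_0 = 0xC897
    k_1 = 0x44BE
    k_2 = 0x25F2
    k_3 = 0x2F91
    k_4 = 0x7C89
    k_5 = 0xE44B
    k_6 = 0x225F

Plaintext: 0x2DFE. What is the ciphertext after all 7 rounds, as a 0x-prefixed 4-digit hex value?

0xD9FC

s_0 = plaintext = 0x2DFE
s_1 = Round(s_0, k_0) = 0xFEBE
s_2 = Round(s_1, k_1) = 0xBEBA
s_3 = Round(s_2, k_2) = 0xBA4C
s_4 = Round(s_3, k_3) = 0x4CEF
s_5 = Round(s_4, k_4) = 0xEFD5
s_6 = Round(s_5, k_5) = 0xD5D9
s_7 = Round(s_6, k_6) = 0xD9FC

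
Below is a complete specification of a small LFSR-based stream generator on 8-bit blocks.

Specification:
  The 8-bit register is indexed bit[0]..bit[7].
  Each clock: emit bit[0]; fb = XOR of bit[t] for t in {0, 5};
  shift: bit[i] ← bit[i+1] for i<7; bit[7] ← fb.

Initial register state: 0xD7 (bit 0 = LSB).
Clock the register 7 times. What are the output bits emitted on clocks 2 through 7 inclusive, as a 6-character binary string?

110101

reg_0 = 0xD7
clock 1: out=1, reg = 0xEB
clock 2: out=1, reg = 0x75
clock 3: out=1, reg = 0x3A
clock 4: out=0, reg = 0x9D
clock 5: out=1, reg = 0xCE
clock 6: out=0, reg = 0x67
clock 7: out=1, reg = 0x33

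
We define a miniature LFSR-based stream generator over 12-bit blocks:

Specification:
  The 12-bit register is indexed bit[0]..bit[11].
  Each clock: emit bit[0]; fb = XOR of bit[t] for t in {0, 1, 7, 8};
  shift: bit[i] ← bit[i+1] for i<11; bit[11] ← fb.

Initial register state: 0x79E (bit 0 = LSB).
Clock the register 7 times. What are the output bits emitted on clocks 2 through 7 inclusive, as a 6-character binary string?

reg_0 = 0x79E
clock 1: out=0, reg = 0xBCF
clock 2: out=1, reg = 0x5E7
clock 3: out=1, reg = 0x2F3
clock 4: out=1, reg = 0x979
clock 5: out=1, reg = 0x4BC
clock 6: out=0, reg = 0xA5E
clock 7: out=0, reg = 0xD2F

111100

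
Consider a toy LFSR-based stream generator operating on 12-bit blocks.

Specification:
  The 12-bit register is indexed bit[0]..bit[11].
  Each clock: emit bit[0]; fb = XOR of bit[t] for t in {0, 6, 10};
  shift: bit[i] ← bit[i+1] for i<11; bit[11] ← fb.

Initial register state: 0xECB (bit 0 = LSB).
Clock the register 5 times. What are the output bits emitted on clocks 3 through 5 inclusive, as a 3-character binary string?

010

reg_0 = 0xECB
clock 1: out=1, reg = 0xF65
clock 2: out=1, reg = 0xFB2
clock 3: out=0, reg = 0xFD9
clock 4: out=1, reg = 0xFEC
clock 5: out=0, reg = 0x7F6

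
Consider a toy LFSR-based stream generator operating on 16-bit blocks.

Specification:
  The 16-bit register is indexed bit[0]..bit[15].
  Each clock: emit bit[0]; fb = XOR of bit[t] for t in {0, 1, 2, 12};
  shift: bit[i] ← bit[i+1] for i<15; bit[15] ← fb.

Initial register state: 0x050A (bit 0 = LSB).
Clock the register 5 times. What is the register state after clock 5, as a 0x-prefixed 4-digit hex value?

reg_0 = 0x050A
clock 1: out=0, reg = 0x8285
clock 2: out=1, reg = 0x4142
clock 3: out=0, reg = 0xA0A1
clock 4: out=1, reg = 0xD050
clock 5: out=0, reg = 0xE828

0xE828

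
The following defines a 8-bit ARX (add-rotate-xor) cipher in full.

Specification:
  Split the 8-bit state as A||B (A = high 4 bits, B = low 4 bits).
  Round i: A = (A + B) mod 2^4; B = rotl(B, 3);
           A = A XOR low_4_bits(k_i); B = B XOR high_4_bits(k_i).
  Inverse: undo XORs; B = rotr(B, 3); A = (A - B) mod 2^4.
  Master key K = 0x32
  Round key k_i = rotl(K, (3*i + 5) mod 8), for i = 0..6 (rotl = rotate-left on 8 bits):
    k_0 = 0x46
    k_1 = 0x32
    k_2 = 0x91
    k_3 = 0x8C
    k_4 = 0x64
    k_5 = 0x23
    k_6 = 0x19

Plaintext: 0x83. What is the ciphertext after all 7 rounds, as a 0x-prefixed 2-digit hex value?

0x2F

s_0 = plaintext = 0x83
s_1 = Round(s_0, k_0) = 0xDD
s_2 = Round(s_1, k_1) = 0x8D
s_3 = Round(s_2, k_2) = 0x47
s_4 = Round(s_3, k_3) = 0x73
s_5 = Round(s_4, k_4) = 0xEF
s_6 = Round(s_5, k_5) = 0xED
s_7 = Round(s_6, k_6) = 0x2F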